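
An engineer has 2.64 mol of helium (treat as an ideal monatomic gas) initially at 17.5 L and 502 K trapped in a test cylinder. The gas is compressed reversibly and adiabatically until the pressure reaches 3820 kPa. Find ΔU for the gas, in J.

17500 J

P₁ = nRT₁/V₁ = 2.64×8.314×502/17.5 = 630 kPa.
Adiabatic: T₂/T₁ = (P₂/P₁)^((γ−1)/γ) ⇒ T₂ = 502×(6.07)^0.400 = 1030 K; V₂ = 5.93 L.
For an ideal gas ΔU = nCvΔT with Cv = (3/2)R = 12.5 J/(mol·K).
ΔU = 2.64×12.5×(1030−502) = 17500 J.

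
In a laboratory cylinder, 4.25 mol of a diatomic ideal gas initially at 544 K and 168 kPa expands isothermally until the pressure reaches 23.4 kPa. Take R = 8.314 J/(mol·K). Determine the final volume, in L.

821 L

V₁ = nRT₁/P₁ = 4.25×8.314×544/168 = 114 L.
Isothermal: T stays 544 K; PV = const ⇒ V₂ = 821 L, P₂ = 23.4 kPa.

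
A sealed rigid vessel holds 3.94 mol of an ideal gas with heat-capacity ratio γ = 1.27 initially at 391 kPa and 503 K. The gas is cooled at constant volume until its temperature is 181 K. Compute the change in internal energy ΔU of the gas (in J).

V₁ = nRT₁/P₁ = 3.94×8.314×503/391 = 42.1 L.
Isochoric: V stays 42.1 L; P/T = const ⇒ T₂ = 181 K, P₂ = 141 kPa.
For an ideal gas ΔU = nCvΔT with Cv = R/(γ−1) = 30.8 J/(mol·K).
ΔU = 3.94×30.8×(181−503) = -39100 J.

-39100 J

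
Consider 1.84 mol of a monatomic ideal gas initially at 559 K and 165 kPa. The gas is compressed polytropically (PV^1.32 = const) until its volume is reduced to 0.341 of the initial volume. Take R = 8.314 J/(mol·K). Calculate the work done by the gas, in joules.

-11000 J

V₁ = nRT₁/P₁ = 1.84×8.314×559/165 = 51.8 L.
Polytropic n=1.32: T₂ = T₁(V₁/V₂)^(n−1) = 559×(2.93)^0.32 = 789 K; P₂ = P₁(V₁/V₂)^n = 683 kPa.
W = (P₁V₁−P₂V₂)/(n−1) = (165×51.8−683×17.7)/0.32 = -11000 J.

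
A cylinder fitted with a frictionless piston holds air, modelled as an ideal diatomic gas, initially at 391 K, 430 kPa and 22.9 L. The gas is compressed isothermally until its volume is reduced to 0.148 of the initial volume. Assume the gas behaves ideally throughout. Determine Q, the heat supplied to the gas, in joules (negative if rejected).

-18800 J

n = P₁V₁/(RT₁) = 430×22.9/(8.314×391) = 3.03 mol.
Isothermal: T stays 391 K; PV = const ⇒ V₂ = 3.39 L, P₂ = 2910 kPa.
ΔU = 0 (ideal gas, T constant).
W = nRT ln(V₂/V₁) = 3.03×8.314×391×ln(0.148) = -18800 J.
Q = ΔU + W = -18800 J.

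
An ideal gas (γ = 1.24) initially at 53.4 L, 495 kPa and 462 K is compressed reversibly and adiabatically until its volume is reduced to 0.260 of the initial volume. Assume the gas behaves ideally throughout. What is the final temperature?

Adiabatic: TV^(γ−1) = const ⇒ T₂ = 462×(3.85)^0.240 = 638 K; PV^γ = const ⇒ P₂ = 2630 kPa.

638 K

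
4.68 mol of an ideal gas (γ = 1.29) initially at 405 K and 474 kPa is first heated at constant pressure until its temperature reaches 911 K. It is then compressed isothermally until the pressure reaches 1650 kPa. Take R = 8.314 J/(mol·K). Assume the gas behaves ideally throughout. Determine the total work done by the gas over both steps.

V₁ = nRT₁/P₁ = 4.68×8.314×405/474 = 33.2 L.
Step 1 — Isobaric: P stays 474 kPa; V/T = const ⇒ T₂ = 911 K, V₂ = 74.8 L.
W = PΔV = 474×(74.8−33.2) kPa·L = 19700 J.
ΔU = nCvΔT = 4.68×28.7×(911−405) = 67900 J.
Q = ΔU + W = nCpΔT = 87600 J.
State after step 1: P = 474 kPa, V = 74.8 L, T = 911 K.
Step 2 — Isothermal: T stays 911 K; PV = const ⇒ V₂ = 21.5 L, P₂ = 1650 kPa.
ΔU = 0 (ideal gas, T constant).
W = nRT ln(V₂/V₁) = 4.68×8.314×911×ln(0.287) = -44200 J.
Q = ΔU + W = -44200 J.
Net over both steps: W = -24500 J, Q = 43400 J, ΔU = 67900 J.

-24500 J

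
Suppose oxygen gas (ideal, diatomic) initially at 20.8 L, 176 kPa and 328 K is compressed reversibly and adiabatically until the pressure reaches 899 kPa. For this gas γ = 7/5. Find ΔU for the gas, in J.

5430 J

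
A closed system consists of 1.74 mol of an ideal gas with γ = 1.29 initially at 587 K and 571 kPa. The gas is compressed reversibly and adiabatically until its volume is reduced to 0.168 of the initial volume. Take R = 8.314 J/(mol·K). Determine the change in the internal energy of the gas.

19800 J

V₁ = nRT₁/P₁ = 1.74×8.314×587/571 = 14.9 L.
Adiabatic: TV^(γ−1) = const ⇒ T₂ = 587×(5.95)^0.290 = 985 K; PV^γ = const ⇒ P₂ = 5700 kPa.
For an ideal gas ΔU = nCvΔT with Cv = R/(γ−1) = 28.7 J/(mol·K).
ΔU = 1.74×28.7×(985−587) = 19800 J.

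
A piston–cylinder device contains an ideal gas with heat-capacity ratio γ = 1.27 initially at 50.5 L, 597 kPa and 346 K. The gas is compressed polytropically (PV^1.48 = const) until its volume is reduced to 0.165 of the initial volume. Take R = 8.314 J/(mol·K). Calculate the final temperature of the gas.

Polytropic n=1.48: T₂ = T₁(V₁/V₂)^(n−1) = 346×(6.06)^0.48 = 822 K; P₂ = P₁(V₁/V₂)^n = 8590 kPa.

822 K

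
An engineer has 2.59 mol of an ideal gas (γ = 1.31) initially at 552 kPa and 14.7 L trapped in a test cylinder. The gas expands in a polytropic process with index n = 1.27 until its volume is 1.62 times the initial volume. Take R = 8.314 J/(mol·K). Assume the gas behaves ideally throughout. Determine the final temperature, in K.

T₁ = P₁V₁/(nR) = 552×14.7/(2.59×8.314) = 377 K.
Polytropic n=1.27: T₂ = T₁(V₁/V₂)^(n−1) = 377×(0.617)^0.27 = 331 K; P₂ = P₁(V₁/V₂)^n = 299 kPa.

331 K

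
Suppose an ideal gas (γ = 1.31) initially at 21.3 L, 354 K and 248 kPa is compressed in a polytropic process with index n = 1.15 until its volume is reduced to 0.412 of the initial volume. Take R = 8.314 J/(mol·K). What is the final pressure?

Polytropic n=1.15: T₂ = T₁(V₁/V₂)^(n−1) = 354×(2.43)^0.15 = 404 K; P₂ = P₁(V₁/V₂)^n = 688 kPa.

688 kPa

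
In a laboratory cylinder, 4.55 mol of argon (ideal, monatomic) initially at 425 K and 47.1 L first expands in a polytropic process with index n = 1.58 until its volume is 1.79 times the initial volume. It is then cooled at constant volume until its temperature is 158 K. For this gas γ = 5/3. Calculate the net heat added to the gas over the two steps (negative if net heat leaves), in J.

-7210 J

P₁ = nRT₁/V₁ = 4.55×8.314×425/47.1 = 341 kPa.
Step 1 — Polytropic n=1.58: T₂ = T₁(V₁/V₂)^(n−1) = 425×(0.559)^0.58 = 303 K; P₂ = P₁(V₁/V₂)^n = 136 kPa.
W = (P₁V₁−P₂V₂)/(n−1) = (341×47.1−136×84.3)/0.58 = 7940 J.
ΔU = nCvΔT = 4.55×12.5×(303−425) = -6910 J.
Q = ΔU + W = 1030 J.
State after step 1: P = 136 kPa, V = 84.3 L, T = 303 K.
Step 2 — Isochoric: V stays 84.3 L; P/T = const ⇒ T₂ = 158 K, P₂ = 70.9 kPa.
W = 0 (no volume change).
ΔU = nCvΔT = 4.55×12.5×(158−303) = -8240 J.
Q = ΔU = -8240 J.
Net over both steps: W = 7940 J, Q = -7210 J, ΔU = -15200 J.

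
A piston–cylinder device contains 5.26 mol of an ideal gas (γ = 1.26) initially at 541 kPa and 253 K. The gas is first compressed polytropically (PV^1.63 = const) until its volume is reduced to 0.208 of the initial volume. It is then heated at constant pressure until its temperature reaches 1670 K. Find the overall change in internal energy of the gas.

238000 J

V₁ = nRT₁/P₁ = 5.26×8.314×253/541 = 20.5 L.
Step 1 — Polytropic n=1.63: T₂ = T₁(V₁/V₂)^(n−1) = 253×(4.81)^0.63 = 680 K; P₂ = P₁(V₁/V₂)^n = 6990 kPa.
W = (P₁V₁−P₂V₂)/(n−1) = (541×20.5−6990×4.25)/0.63 = -29700 J.
ΔU = nCvΔT = 5.26×32.0×(680−253) = 71900 J.
Q = ΔU + W = 42200 J.
State after step 1: P = 6990 kPa, V = 4.25 L, T = 680 K.
Step 2 — Isobaric: P stays 6990 kPa; V/T = const ⇒ T₂ = 1670 K, V₂ = 10.4 L.
W = PΔV = 6990×(10.4−4.25) kPa·L = 43300 J.
ΔU = nCvΔT = 5.26×32.0×(1670−680) = 166000 J.
Q = ΔU + W = nCpΔT = 210000 J.
Net over both steps: W = 13600 J, Q = 252000 J, ΔU = 238000 J.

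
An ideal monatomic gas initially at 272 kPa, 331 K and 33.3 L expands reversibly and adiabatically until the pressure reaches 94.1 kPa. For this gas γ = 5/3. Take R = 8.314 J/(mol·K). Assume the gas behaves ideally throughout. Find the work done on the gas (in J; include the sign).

n = P₁V₁/(RT₁) = 272×33.3/(8.314×331) = 3.29 mol.
Adiabatic: T₂/T₁ = (P₂/P₁)^((γ−1)/γ) ⇒ T₂ = 331×(0.346)^0.400 = 216 K; V₂ = 63.0 L.
ΔU = nCvΔT = 3.29×12.5×(216−331) = -4700 J.
Q = 0 for an adiabatic process, so W = −ΔU = 4700 J.
Work done on the gas = −W_by = -4700 J.

-4700 J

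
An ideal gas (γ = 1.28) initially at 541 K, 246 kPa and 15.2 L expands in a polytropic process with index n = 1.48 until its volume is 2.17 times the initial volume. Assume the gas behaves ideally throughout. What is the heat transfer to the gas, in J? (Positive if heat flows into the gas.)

-1730 J

n = P₁V₁/(RT₁) = 246×15.2/(8.314×541) = 0.831 mol.
Polytropic n=1.48: T₂ = T₁(V₁/V₂)^(n−1) = 541×(0.461)^0.48 = 373 K; P₂ = P₁(V₁/V₂)^n = 78.2 kPa.
W = (P₁V₁−P₂V₂)/(n−1) = (246×15.2−78.2×33.0)/0.48 = 2420 J.
ΔU = nCvΔT = 0.831×29.7×(373−541) = -4150 J.
Q = ΔU + W = -1730 J.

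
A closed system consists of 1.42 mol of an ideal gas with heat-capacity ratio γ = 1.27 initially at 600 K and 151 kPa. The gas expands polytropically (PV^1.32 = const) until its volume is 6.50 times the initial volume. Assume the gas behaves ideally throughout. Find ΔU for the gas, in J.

V₁ = nRT₁/P₁ = 1.42×8.314×600/151 = 46.9 L.
Polytropic n=1.32: T₂ = T₁(V₁/V₂)^(n−1) = 600×(0.154)^0.32 = 330 K; P₂ = P₁(V₁/V₂)^n = 12.8 kPa.
For an ideal gas ΔU = nCvΔT with Cv = R/(γ−1) = 30.8 J/(mol·K).
ΔU = 1.42×30.8×(330−600) = -11800 J.

-11800 J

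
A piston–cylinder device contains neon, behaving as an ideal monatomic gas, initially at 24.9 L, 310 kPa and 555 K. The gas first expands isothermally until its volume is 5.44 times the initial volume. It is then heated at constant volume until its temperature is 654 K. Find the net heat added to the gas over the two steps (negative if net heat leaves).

15100 J

n = P₁V₁/(RT₁) = 310×24.9/(8.314×555) = 1.67 mol.
Step 1 — Isothermal: T stays 555 K; PV = const ⇒ V₂ = 135 L, P₂ = 57.0 kPa.
ΔU = 0 (ideal gas, T constant).
W = nRT ln(V₂/V₁) = 1.67×8.314×555×ln(5.44) = 13100 J.
Q = ΔU + W = 13100 J.
State after step 1: P = 57.0 kPa, V = 135 L, T = 555 K.
Step 2 — Isochoric: V stays 135 L; P/T = const ⇒ T₂ = 654 K, P₂ = 67.2 kPa.
W = 0 (no volume change).
ΔU = nCvΔT = 1.67×12.5×(654−555) = 2070 J.
Q = ΔU = 2070 J.
Net over both steps: W = 13100 J, Q = 15100 J, ΔU = 2070 J.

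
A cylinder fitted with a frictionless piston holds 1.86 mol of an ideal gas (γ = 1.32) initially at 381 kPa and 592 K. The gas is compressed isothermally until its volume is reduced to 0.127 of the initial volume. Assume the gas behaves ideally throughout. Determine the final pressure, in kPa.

3000 kPa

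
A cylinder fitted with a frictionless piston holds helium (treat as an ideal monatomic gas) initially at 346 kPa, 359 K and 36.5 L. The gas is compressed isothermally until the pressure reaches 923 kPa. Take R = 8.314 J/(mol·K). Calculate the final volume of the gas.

13.7 L

Isothermal: T stays 359 K; PV = const ⇒ V₂ = 13.7 L, P₂ = 923 kPa.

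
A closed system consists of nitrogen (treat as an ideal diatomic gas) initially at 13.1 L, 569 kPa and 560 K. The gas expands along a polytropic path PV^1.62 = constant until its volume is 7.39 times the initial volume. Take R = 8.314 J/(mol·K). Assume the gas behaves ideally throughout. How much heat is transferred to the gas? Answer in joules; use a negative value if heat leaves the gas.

-4700 J

n = P₁V₁/(RT₁) = 569×13.1/(8.314×560) = 1.60 mol.
Polytropic n=1.62: T₂ = T₁(V₁/V₂)^(n−1) = 560×(0.135)^0.62 = 162 K; P₂ = P₁(V₁/V₂)^n = 22.3 kPa.
W = (P₁V₁−P₂V₂)/(n−1) = (569×13.1−22.3×96.8)/0.62 = 8540 J.
ΔU = nCvΔT = 1.60×20.8×(162−560) = -13200 J.
Q = ΔU + W = -4700 J.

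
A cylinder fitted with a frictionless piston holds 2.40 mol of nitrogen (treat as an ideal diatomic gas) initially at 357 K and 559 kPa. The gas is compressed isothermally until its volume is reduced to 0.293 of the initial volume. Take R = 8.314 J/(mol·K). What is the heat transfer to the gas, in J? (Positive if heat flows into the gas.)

-8740 J

V₁ = nRT₁/P₁ = 2.40×8.314×357/559 = 12.7 L.
Isothermal: T stays 357 K; PV = const ⇒ V₂ = 3.73 L, P₂ = 1910 kPa.
ΔU = 0 (ideal gas, T constant).
W = nRT ln(V₂/V₁) = 2.40×8.314×357×ln(0.293) = -8740 J.
Q = ΔU + W = -8740 J.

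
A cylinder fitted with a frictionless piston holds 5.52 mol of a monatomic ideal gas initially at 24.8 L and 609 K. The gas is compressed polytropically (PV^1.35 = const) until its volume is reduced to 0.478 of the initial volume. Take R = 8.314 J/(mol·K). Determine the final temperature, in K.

789 K

P₁ = nRT₁/V₁ = 5.52×8.314×609/24.8 = 1130 kPa.
Polytropic n=1.35: T₂ = T₁(V₁/V₂)^(n−1) = 609×(2.09)^0.35 = 789 K; P₂ = P₁(V₁/V₂)^n = 3050 kPa.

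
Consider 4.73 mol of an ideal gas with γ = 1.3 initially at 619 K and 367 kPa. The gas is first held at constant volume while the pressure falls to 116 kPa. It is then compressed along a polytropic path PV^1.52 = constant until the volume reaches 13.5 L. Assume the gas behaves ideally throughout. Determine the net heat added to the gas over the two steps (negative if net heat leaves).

V₁ = nRT₁/P₁ = 4.73×8.314×619/367 = 66.3 L.
Step 1 — Isochoric: V stays 66.3 L; P/T = const ⇒ T₂ = 196 K, P₂ = 116 kPa.
W = 0 (no volume change).
ΔU = nCvΔT = 4.73×27.7×(196−619) = -55500 J.
Q = ΔU = -55500 J.
State after step 1: P = 116 kPa, V = 66.3 L, T = 196 K.
Step 2 — Polytropic n=1.52: T₂ = T₁(V₁/V₂)^(n−1) = 196×(4.91)^0.52 = 448 K; P₂ = P₁(V₁/V₂)^n = 1300 kPa.
W = (P₁V₁−P₂V₂)/(n−1) = (116×66.3−1300×13.5)/0.52 = -19100 J.
ΔU = nCvΔT = 4.73×27.7×(448−196) = 33000 J.
Q = ΔU + W = 14000 J.
Net over both steps: W = -19100 J, Q = -41500 J, ΔU = -22500 J.

-41500 J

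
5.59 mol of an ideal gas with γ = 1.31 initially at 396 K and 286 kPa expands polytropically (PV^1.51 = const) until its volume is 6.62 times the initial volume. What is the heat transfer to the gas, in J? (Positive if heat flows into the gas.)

-14400 J

V₁ = nRT₁/P₁ = 5.59×8.314×396/286 = 64.4 L.
Polytropic n=1.51: T₂ = T₁(V₁/V₂)^(n−1) = 396×(0.151)^0.51 = 151 K; P₂ = P₁(V₁/V₂)^n = 16.5 kPa.
W = (P₁V₁−P₂V₂)/(n−1) = (286×64.4−16.5×426)/0.51 = 22300 J.
ΔU = nCvΔT = 5.59×26.8×(151−396) = -36700 J.
Q = ΔU + W = -14400 J.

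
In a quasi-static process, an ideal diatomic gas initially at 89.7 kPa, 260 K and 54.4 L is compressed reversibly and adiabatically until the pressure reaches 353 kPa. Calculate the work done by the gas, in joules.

-5840 J

n = P₁V₁/(RT₁) = 89.7×54.4/(8.314×260) = 2.26 mol.
Adiabatic: T₂/T₁ = (P₂/P₁)^((γ−1)/γ) ⇒ T₂ = 260×(3.94)^0.286 = 385 K; V₂ = 20.4 L.
ΔU = nCvΔT = 2.26×20.8×(385−260) = 5840 J.
Q = 0 for an adiabatic process, so W = −ΔU = -5840 J.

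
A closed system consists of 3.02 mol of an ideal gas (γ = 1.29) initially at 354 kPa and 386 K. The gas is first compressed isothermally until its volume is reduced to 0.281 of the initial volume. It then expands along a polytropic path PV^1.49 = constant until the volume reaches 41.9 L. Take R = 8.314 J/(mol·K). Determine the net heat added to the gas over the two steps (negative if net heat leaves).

-20000 J

V₁ = nRT₁/P₁ = 3.02×8.314×386/354 = 27.4 L.
Step 1 — Isothermal: T stays 386 K; PV = const ⇒ V₂ = 7.69 L, P₂ = 1260 kPa.
ΔU = 0 (ideal gas, T constant).
W = nRT ln(V₂/V₁) = 3.02×8.314×386×ln(0.281) = -12300 J.
Q = ΔU + W = -12300 J.
State after step 1: P = 1260 kPa, V = 7.69 L, T = 386 K.
Step 2 — Polytropic n=1.49: T₂ = T₁(V₁/V₂)^(n−1) = 386×(0.184)^0.49 = 168 K; P₂ = P₁(V₁/V₂)^n = 101 kPa.
W = (P₁V₁−P₂V₂)/(n−1) = (1260×7.69−101×41.9)/0.49 = 11200 J.
ΔU = nCvΔT = 3.02×28.7×(168−386) = -18900 J.
Q = ΔU + W = -7700 J.
Net over both steps: W = -1140 J, Q = -20000 J, ΔU = -18900 J.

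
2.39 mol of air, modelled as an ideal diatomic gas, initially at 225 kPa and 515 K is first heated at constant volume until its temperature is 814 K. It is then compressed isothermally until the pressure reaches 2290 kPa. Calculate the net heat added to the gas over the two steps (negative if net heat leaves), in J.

V₁ = nRT₁/P₁ = 2.39×8.314×515/225 = 45.5 L.
Step 1 — Isochoric: V stays 45.5 L; P/T = const ⇒ T₂ = 814 K, P₂ = 356 kPa.
W = 0 (no volume change).
ΔU = nCvΔT = 2.39×20.8×(814−515) = 14900 J.
Q = ΔU = 14900 J.
State after step 1: P = 356 kPa, V = 45.5 L, T = 814 K.
Step 2 — Isothermal: T stays 814 K; PV = const ⇒ V₂ = 7.06 L, P₂ = 2290 kPa.
ΔU = 0 (ideal gas, T constant).
W = nRT ln(V₂/V₁) = 2.39×8.314×814×ln(0.155) = -30100 J.
Q = ΔU + W = -30100 J.
Net over both steps: W = -30100 J, Q = -15300 J, ΔU = 14900 J.

-15300 J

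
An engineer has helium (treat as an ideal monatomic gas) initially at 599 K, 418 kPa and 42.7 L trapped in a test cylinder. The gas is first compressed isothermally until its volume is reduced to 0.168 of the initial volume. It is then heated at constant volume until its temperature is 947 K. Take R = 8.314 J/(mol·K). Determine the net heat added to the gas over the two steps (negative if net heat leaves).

-16300 J

n = P₁V₁/(RT₁) = 418×42.7/(8.314×599) = 3.58 mol.
Step 1 — Isothermal: T stays 599 K; PV = const ⇒ V₂ = 7.17 L, P₂ = 2490 kPa.
ΔU = 0 (ideal gas, T constant).
W = nRT ln(V₂/V₁) = 3.58×8.314×599×ln(0.168) = -31800 J.
Q = ΔU + W = -31800 J.
State after step 1: P = 2490 kPa, V = 7.17 L, T = 599 K.
Step 2 — Isochoric: V stays 7.17 L; P/T = const ⇒ T₂ = 947 K, P₂ = 3930 kPa.
W = 0 (no volume change).
ΔU = nCvΔT = 3.58×12.5×(947−599) = 15600 J.
Q = ΔU = 15600 J.
Net over both steps: W = -31800 J, Q = -16300 J, ΔU = 15600 J.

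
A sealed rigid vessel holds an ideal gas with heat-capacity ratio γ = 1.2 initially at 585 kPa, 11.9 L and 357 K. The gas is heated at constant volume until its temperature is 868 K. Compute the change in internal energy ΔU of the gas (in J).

n = P₁V₁/(RT₁) = 585×11.9/(8.314×357) = 2.35 mol.
Isochoric: V stays 11.9 L; P/T = const ⇒ T₂ = 868 K, P₂ = 1420 kPa.
For an ideal gas ΔU = nCvΔT with Cv = R/(γ−1) = 41.6 J/(mol·K).
ΔU = 2.35×41.6×(868−357) = 49800 J.

49800 J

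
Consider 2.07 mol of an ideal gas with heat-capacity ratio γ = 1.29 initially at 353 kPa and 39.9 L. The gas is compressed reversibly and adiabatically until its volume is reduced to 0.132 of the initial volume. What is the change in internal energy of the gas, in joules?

38800 J

T₁ = P₁V₁/(nR) = 353×39.9/(2.07×8.314) = 818 K.
Adiabatic: TV^(γ−1) = const ⇒ T₂ = 818×(7.58)^0.290 = 1470 K; PV^γ = const ⇒ P₂ = 4810 kPa.
For an ideal gas ΔU = nCvΔT with Cv = R/(γ−1) = 28.7 J/(mol·K).
ΔU = 2.07×28.7×(1470−818) = 38800 J.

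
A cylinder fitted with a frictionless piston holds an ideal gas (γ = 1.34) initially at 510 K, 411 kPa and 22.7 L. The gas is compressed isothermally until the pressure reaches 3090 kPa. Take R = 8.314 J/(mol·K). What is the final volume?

Isothermal: T stays 510 K; PV = const ⇒ V₂ = 3.02 L, P₂ = 3090 kPa.

3.02 L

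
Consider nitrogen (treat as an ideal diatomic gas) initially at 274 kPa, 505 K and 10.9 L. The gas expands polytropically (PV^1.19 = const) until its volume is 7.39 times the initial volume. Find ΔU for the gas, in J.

-2360 J

n = P₁V₁/(RT₁) = 274×10.9/(8.314×505) = 0.711 mol.
Polytropic n=1.19: T₂ = T₁(V₁/V₂)^(n−1) = 505×(0.135)^0.19 = 345 K; P₂ = P₁(V₁/V₂)^n = 25.4 kPa.
For an ideal gas ΔU = nCvΔT with Cv = (5/2)R = 20.8 J/(mol·K).
ΔU = 0.711×20.8×(345−505) = -2360 J.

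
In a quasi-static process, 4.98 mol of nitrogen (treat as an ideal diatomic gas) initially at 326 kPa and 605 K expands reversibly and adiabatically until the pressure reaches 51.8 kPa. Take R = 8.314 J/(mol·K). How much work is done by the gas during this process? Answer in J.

V₁ = nRT₁/P₁ = 4.98×8.314×605/326 = 76.8 L.
Adiabatic: T₂/T₁ = (P₂/P₁)^((γ−1)/γ) ⇒ T₂ = 605×(0.159)^0.286 = 358 K; V₂ = 286 L.
ΔU = nCvΔT = 4.98×20.8×(358−605) = -25600 J.
Q = 0 for an adiabatic process, so W = −ΔU = 25600 J.

25600 J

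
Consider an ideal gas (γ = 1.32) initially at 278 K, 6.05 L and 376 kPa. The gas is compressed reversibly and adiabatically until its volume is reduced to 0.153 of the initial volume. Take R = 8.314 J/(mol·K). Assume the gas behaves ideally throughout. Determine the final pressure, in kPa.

4480 kPa

Adiabatic: TV^(γ−1) = const ⇒ T₂ = 278×(6.54)^0.320 = 507 K; PV^γ = const ⇒ P₂ = 4480 kPa.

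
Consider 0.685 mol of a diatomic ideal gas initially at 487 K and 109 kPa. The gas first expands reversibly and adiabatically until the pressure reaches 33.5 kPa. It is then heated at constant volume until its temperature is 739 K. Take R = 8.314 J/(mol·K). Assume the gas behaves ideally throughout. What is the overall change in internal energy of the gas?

3590 J

V₁ = nRT₁/P₁ = 0.685×8.314×487/109 = 25.4 L.
Step 1 — Adiabatic: T₂/T₁ = (P₂/P₁)^((γ−1)/γ) ⇒ T₂ = 487×(0.307)^0.286 = 348 K; V₂ = 59.1 L.
ΔU = nCvΔT = 0.685×20.8×(348−487) = -1980 J.
Q = 0 for an adiabatic process, so W = −ΔU = 1980 J.
State after step 1: P = 33.5 kPa, V = 59.1 L, T = 348 K.
Step 2 — Isochoric: V stays 59.1 L; P/T = const ⇒ T₂ = 739 K, P₂ = 71.2 kPa.
W = 0 (no volume change).
ΔU = nCvΔT = 0.685×20.8×(739−348) = 5570 J.
Q = ΔU = 5570 J.
Net over both steps: W = 1980 J, Q = 5570 J, ΔU = 3590 J.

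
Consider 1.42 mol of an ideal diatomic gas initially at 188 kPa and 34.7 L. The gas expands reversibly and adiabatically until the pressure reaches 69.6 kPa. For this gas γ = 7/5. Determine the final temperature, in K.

416 K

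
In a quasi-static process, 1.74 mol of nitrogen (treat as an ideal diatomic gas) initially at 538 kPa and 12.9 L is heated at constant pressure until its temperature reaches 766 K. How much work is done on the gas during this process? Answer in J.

-4140 J

T₁ = P₁V₁/(nR) = 538×12.9/(1.74×8.314) = 480 K.
Isobaric: P stays 538 kPa; V/T = const ⇒ T₂ = 766 K, V₂ = 20.6 L.
W = PΔV = 538×(20.6−12.9) kPa·L = 4140 J.
Work done on the gas = −W_by = -4140 J.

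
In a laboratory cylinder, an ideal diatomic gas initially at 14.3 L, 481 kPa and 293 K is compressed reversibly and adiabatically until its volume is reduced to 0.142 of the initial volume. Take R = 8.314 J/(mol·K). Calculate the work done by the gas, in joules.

n = P₁V₁/(RT₁) = 481×14.3/(8.314×293) = 2.82 mol.
Adiabatic: TV^(γ−1) = const ⇒ T₂ = 293×(7.04)^0.400 = 640 K; PV^γ = const ⇒ P₂ = 7400 kPa.
ΔU = nCvΔT = 2.82×20.8×(640−293) = 20300 J.
Q = 0 for an adiabatic process, so W = −ΔU = -20300 J.

-20300 J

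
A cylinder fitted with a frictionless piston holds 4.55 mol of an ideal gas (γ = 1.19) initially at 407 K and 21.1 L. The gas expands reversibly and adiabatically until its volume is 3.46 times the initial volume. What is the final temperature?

321 K

P₁ = nRT₁/V₁ = 4.55×8.314×407/21.1 = 730 kPa.
Adiabatic: TV^(γ−1) = const ⇒ T₂ = 407×(0.289)^0.190 = 321 K; PV^γ = const ⇒ P₂ = 167 kPa.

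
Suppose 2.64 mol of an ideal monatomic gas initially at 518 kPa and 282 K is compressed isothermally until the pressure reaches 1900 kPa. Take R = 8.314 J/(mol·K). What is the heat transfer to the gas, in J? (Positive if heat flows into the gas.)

V₁ = nRT₁/P₁ = 2.64×8.314×282/518 = 11.9 L.
Isothermal: T stays 282 K; PV = const ⇒ V₂ = 3.26 L, P₂ = 1900 kPa.
ΔU = 0 (ideal gas, T constant).
W = nRT ln(V₂/V₁) = 2.64×8.314×282×ln(0.273) = -8040 J.
Q = ΔU + W = -8040 J.

-8040 J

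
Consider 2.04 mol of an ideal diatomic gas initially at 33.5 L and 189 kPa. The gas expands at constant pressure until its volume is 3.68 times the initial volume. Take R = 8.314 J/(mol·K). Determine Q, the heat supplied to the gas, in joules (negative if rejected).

59400 J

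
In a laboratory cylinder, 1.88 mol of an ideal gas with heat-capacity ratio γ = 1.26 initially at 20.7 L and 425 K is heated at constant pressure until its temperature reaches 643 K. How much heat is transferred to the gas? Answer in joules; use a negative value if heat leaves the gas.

16500 J

P₁ = nRT₁/V₁ = 1.88×8.314×425/20.7 = 321 kPa.
Isobaric: P stays 321 kPa; V/T = const ⇒ T₂ = 643 K, V₂ = 31.3 L.
W = PΔV = 321×(31.3−20.7) kPa·L = 3410 J.
ΔU = nCvΔT = 1.88×32.0×(643−425) = 13100 J.
Q = ΔU + W = nCpΔT = 16500 J.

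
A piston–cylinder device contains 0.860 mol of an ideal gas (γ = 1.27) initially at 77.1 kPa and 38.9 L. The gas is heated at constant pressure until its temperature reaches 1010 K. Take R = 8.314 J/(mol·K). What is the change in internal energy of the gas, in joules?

15600 J

T₁ = P₁V₁/(nR) = 77.1×38.9/(0.860×8.314) = 419 K.
Isobaric: P stays 77.1 kPa; V/T = const ⇒ T₂ = 1010 K, V₂ = 93.7 L.
For an ideal gas ΔU = nCvΔT with Cv = R/(γ−1) = 30.8 J/(mol·K).
ΔU = 0.860×30.8×(1010−419) = 15600 J.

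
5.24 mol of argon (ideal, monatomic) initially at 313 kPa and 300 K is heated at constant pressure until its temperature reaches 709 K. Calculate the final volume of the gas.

V₁ = nRT₁/P₁ = 5.24×8.314×300/313 = 41.8 L.
Isobaric: P stays 313 kPa; V/T = const ⇒ T₂ = 709 K, V₂ = 98.7 L.

98.7 L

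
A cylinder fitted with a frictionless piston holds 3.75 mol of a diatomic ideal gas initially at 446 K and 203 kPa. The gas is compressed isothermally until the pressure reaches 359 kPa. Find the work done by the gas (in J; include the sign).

V₁ = nRT₁/P₁ = 3.75×8.314×446/203 = 68.5 L.
Isothermal: T stays 446 K; PV = const ⇒ V₂ = 38.7 L, P₂ = 359 kPa.
W = nRT ln(V₂/V₁) = 3.75×8.314×446×ln(0.565) = -7930 J.

-7930 J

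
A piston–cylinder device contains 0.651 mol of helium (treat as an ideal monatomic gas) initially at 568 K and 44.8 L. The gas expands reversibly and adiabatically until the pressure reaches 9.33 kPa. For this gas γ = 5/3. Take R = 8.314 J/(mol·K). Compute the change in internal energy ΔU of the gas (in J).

-2540 J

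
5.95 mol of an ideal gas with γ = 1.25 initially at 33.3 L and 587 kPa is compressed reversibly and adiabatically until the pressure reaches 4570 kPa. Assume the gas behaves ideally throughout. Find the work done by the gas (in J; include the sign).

T₁ = P₁V₁/(nR) = 587×33.3/(5.95×8.314) = 395 K.
Adiabatic: T₂/T₁ = (P₂/P₁)^((γ−1)/γ) ⇒ T₂ = 395×(7.79)^0.200 = 596 K; V₂ = 6.45 L.
ΔU = nCvΔT = 5.95×33.3×(596−395) = 39700 J.
Q = 0 for an adiabatic process, so W = −ΔU = -39700 J.

-39700 J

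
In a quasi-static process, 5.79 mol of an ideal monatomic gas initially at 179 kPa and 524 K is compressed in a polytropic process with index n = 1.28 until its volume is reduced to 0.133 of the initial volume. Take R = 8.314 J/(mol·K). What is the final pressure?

2370 kPa

V₁ = nRT₁/P₁ = 5.79×8.314×524/179 = 141 L.
Polytropic n=1.28: T₂ = T₁(V₁/V₂)^(n−1) = 524×(7.52)^0.28 = 922 K; P₂ = P₁(V₁/V₂)^n = 2370 kPa.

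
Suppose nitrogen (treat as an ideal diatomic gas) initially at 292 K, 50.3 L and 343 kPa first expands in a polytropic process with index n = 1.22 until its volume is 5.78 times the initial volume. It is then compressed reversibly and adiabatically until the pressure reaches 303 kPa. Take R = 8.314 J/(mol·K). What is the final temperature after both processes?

n = P₁V₁/(RT₁) = 343×50.3/(8.314×292) = 7.11 mol.
Step 1 — Polytropic n=1.22: T₂ = T₁(V₁/V₂)^(n−1) = 292×(0.173)^0.22 = 198 K; P₂ = P₁(V₁/V₂)^n = 40.3 kPa.
W = (P₁V₁−P₂V₂)/(n−1) = (343×50.3−40.3×291)/0.22 = 25100 J.
ΔU = nCvΔT = 7.11×20.8×(198−292) = -13800 J.
Q = ΔU + W = 11300 J.
State after step 1: P = 40.3 kPa, V = 291 L, T = 198 K.
Step 2 — Adiabatic: T₂/T₁ = (P₂/P₁)^((γ−1)/γ) ⇒ T₂ = 198×(7.51)^0.286 = 353 K; V₂ = 68.9 L.
ΔU = nCvΔT = 7.11×20.8×(353−198) = 22800 J.
Q = 0 for an adiabatic process, so W = −ΔU = -22800 J.
Net over both steps: W = 2270 J, Q = 11300 J, ΔU = 9030 J.

353 K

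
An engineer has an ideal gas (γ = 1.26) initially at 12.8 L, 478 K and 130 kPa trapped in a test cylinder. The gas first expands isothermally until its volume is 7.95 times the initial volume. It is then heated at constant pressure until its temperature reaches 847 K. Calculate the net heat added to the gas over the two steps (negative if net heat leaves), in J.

n = P₁V₁/(RT₁) = 130×12.8/(8.314×478) = 0.419 mol.
Step 1 — Isothermal: T stays 478 K; PV = const ⇒ V₂ = 102 L, P₂ = 16.4 kPa.
ΔU = 0 (ideal gas, T constant).
W = nRT ln(V₂/V₁) = 0.419×8.314×478×ln(7.95) = 3450 J.
Q = ΔU + W = 3450 J.
State after step 1: P = 16.4 kPa, V = 102 L, T = 478 K.
Step 2 — Isobaric: P stays 16.4 kPa; V/T = const ⇒ T₂ = 847 K, V₂ = 180 L.
W = PΔV = 16.4×(180−102) kPa·L = 1280 J.
ΔU = nCvΔT = 0.419×32.0×(847−478) = 4940 J.
Q = ΔU + W = nCpΔT = 6230 J.
Net over both steps: W = 4730 J, Q = 9670 J, ΔU = 4940 J.

9670 J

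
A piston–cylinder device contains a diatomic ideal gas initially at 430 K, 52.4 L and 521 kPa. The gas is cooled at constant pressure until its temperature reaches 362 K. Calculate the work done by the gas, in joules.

-4320 J

n = P₁V₁/(RT₁) = 521×52.4/(8.314×430) = 7.64 mol.
Isobaric: P stays 521 kPa; V/T = const ⇒ T₂ = 362 K, V₂ = 44.1 L.
W = PΔV = 521×(44.1−52.4) kPa·L = -4320 J.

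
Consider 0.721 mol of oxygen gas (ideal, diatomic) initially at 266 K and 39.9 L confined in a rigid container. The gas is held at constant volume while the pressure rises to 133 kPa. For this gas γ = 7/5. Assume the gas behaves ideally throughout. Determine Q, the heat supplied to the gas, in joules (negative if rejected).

P₁ = nRT₁/V₁ = 0.721×8.314×266/39.9 = 40.0 kPa.
Isochoric: V stays 39.9 L; P/T = const ⇒ T₂ = 885 K, P₂ = 133 kPa.
W = 0 (no volume change).
ΔU = nCvΔT = 0.721×20.8×(885−266) = 9280 J.
Q = ΔU = 9280 J.

9280 J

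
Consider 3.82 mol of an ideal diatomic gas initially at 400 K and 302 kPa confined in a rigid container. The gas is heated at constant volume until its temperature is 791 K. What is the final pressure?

V₁ = nRT₁/P₁ = 3.82×8.314×400/302 = 42.1 L.
Isochoric: V stays 42.1 L; P/T = const ⇒ T₂ = 791 K, P₂ = 597 kPa.

597 kPa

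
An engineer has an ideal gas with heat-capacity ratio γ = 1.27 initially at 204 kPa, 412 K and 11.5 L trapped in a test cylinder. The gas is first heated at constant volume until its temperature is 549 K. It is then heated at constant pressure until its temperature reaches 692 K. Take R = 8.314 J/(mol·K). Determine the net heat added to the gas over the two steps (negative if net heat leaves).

6720 J

n = P₁V₁/(RT₁) = 204×11.5/(8.314×412) = 0.685 mol.
Step 1 — Isochoric: V stays 11.5 L; P/T = const ⇒ T₂ = 549 K, P₂ = 272 kPa.
W = 0 (no volume change).
ΔU = nCvΔT = 0.685×30.8×(549−412) = 2890 J.
Q = ΔU = 2890 J.
State after step 1: P = 272 kPa, V = 11.5 L, T = 549 K.
Step 2 — Isobaric: P stays 272 kPa; V/T = const ⇒ T₂ = 692 K, V₂ = 14.5 L.
W = PΔV = 272×(14.5−11.5) kPa·L = 814 J.
ΔU = nCvΔT = 0.685×30.8×(692−549) = 3020 J.
Q = ΔU + W = nCpΔT = 3830 J.
Net over both steps: W = 814 J, Q = 6720 J, ΔU = 5910 J.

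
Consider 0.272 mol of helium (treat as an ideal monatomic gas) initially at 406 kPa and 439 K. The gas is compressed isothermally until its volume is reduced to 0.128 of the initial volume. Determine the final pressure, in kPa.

3170 kPa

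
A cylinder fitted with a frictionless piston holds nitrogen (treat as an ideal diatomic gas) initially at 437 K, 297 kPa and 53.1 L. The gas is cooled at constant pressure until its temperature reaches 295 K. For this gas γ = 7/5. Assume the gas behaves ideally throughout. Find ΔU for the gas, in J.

n = P₁V₁/(RT₁) = 297×53.1/(8.314×437) = 4.34 mol.
Isobaric: P stays 297 kPa; V/T = const ⇒ T₂ = 295 K, V₂ = 35.8 L.
For an ideal gas ΔU = nCvΔT with Cv = (5/2)R = 20.8 J/(mol·K).
ΔU = 4.34×20.8×(295−437) = -12800 J.

-12800 J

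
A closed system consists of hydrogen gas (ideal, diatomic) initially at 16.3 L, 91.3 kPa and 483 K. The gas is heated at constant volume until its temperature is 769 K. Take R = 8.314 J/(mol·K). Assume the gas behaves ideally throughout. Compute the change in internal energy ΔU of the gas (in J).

n = P₁V₁/(RT₁) = 91.3×16.3/(8.314×483) = 0.371 mol.
Isochoric: V stays 16.3 L; P/T = const ⇒ T₂ = 769 K, P₂ = 145 kPa.
For an ideal gas ΔU = nCvΔT with Cv = (5/2)R = 20.8 J/(mol·K).
ΔU = 0.371×20.8×(769−483) = 2200 J.

2200 J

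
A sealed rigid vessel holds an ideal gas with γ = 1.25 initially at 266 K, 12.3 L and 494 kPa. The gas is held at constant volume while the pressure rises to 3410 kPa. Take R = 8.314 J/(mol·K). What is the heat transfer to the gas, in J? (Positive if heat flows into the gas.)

143000 J

n = P₁V₁/(RT₁) = 494×12.3/(8.314×266) = 2.75 mol.
Isochoric: V stays 12.3 L; P/T = const ⇒ T₂ = 1840 K, P₂ = 3410 kPa.
W = 0 (no volume change).
ΔU = nCvΔT = 2.75×33.3×(1840−266) = 143000 J.
Q = ΔU = 143000 J.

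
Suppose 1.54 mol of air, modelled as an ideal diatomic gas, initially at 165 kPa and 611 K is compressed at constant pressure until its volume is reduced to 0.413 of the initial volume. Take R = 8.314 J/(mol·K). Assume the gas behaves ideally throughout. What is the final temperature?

V₁ = nRT₁/P₁ = 1.54×8.314×611/165 = 47.4 L.
Isobaric: P stays 165 kPa; V/T = const ⇒ T₂ = 252 K, V₂ = 19.6 L.

252 K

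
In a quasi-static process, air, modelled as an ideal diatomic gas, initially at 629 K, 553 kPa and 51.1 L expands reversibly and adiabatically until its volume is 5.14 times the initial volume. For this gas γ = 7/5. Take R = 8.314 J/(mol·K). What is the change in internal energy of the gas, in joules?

n = P₁V₁/(RT₁) = 553×51.1/(8.314×629) = 5.40 mol.
Adiabatic: TV^(γ−1) = const ⇒ T₂ = 629×(0.195)^0.400 = 327 K; PV^γ = const ⇒ P₂ = 55.9 kPa.
For an ideal gas ΔU = nCvΔT with Cv = (5/2)R = 20.8 J/(mol·K).
ΔU = 5.40×20.8×(327−629) = -33900 J.

-33900 J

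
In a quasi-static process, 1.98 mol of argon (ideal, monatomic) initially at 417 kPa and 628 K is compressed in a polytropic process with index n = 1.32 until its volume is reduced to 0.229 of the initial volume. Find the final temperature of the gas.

V₁ = nRT₁/P₁ = 1.98×8.314×628/417 = 24.8 L.
Polytropic n=1.32: T₂ = T₁(V₁/V₂)^(n−1) = 628×(4.37)^0.32 = 1010 K; P₂ = P₁(V₁/V₂)^n = 2920 kPa.

1010 K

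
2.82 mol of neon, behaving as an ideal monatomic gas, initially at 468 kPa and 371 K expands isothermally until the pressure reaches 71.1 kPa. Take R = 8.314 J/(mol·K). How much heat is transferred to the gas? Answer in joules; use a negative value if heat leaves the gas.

V₁ = nRT₁/P₁ = 2.82×8.314×371/468 = 18.6 L.
Isothermal: T stays 371 K; PV = const ⇒ V₂ = 122 L, P₂ = 71.1 kPa.
ΔU = 0 (ideal gas, T constant).
W = nRT ln(V₂/V₁) = 2.82×8.314×371×ln(6.58) = 16400 J.
Q = ΔU + W = 16400 J.

16400 J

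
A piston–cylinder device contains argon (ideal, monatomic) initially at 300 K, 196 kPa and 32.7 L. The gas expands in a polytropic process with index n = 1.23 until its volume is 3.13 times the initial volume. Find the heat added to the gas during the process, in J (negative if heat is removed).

n = P₁V₁/(RT₁) = 196×32.7/(8.314×300) = 2.57 mol.
Polytropic n=1.23: T₂ = T₁(V₁/V₂)^(n−1) = 300×(0.319)^0.23 = 231 K; P₂ = P₁(V₁/V₂)^n = 48.2 kPa.
W = (P₁V₁−P₂V₂)/(n−1) = (196×32.7−48.2×102)/0.23 = 6430 J.
ΔU = nCvΔT = 2.57×12.5×(231−300) = -2220 J.
Q = ΔU + W = 4210 J.

4210 J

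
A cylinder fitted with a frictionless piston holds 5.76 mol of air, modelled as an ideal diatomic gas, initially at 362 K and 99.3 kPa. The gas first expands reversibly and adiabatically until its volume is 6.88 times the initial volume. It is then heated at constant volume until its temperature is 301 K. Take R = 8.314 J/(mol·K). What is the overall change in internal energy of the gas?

-7300 J

V₁ = nRT₁/P₁ = 5.76×8.314×362/99.3 = 175 L.
Step 1 — Adiabatic: TV^(γ−1) = const ⇒ T₂ = 362×(0.145)^0.400 = 167 K; PV^γ = const ⇒ P₂ = 6.67 kPa.
ΔU = nCvΔT = 5.76×20.8×(167−362) = -23300 J.
Q = 0 for an adiabatic process, so W = −ΔU = 23300 J.
State after step 1: P = 6.67 kPa, V = 1200 L, T = 167 K.
Step 2 — Isochoric: V stays 1200 L; P/T = const ⇒ T₂ = 301 K, P₂ = 12.0 kPa.
W = 0 (no volume change).
ΔU = nCvΔT = 5.76×20.8×(301−167) = 16000 J.
Q = ΔU = 16000 J.
Net over both steps: W = 23300 J, Q = 16000 J, ΔU = -7300 J.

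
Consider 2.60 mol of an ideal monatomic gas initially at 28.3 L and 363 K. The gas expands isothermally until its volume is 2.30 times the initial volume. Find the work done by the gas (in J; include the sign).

P₁ = nRT₁/V₁ = 2.60×8.314×363/28.3 = 277 kPa.
Isothermal: T stays 363 K; PV = const ⇒ V₂ = 65.1 L, P₂ = 121 kPa.
W = nRT ln(V₂/V₁) = 2.60×8.314×363×ln(2.30) = 6540 J.

6540 J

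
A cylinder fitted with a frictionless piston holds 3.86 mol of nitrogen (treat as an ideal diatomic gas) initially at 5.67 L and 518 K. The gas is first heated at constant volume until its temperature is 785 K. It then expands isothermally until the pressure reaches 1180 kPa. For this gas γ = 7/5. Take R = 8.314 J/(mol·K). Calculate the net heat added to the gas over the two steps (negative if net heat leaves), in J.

54800 J

P₁ = nRT₁/V₁ = 3.86×8.314×518/5.67 = 2930 kPa.
Step 1 — Isochoric: V stays 5.67 L; P/T = const ⇒ T₂ = 785 K, P₂ = 4440 kPa.
W = 0 (no volume change).
ΔU = nCvΔT = 3.86×20.8×(785−518) = 21400 J.
Q = ΔU = 21400 J.
State after step 1: P = 4440 kPa, V = 5.67 L, T = 785 K.
Step 2 — Isothermal: T stays 785 K; PV = const ⇒ V₂ = 21.3 L, P₂ = 1180 kPa.
ΔU = 0 (ideal gas, T constant).
W = nRT ln(V₂/V₁) = 3.86×8.314×785×ln(3.77) = 33400 J.
Q = ΔU + W = 33400 J.
Net over both steps: W = 33400 J, Q = 54800 J, ΔU = 21400 J.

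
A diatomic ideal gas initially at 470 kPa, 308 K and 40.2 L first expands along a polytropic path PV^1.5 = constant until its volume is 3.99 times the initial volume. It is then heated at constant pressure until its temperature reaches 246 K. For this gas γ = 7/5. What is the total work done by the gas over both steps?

n = P₁V₁/(RT₁) = 470×40.2/(8.314×308) = 7.38 mol.
Step 1 — Polytropic n=1.5: T₂ = T₁(V₁/V₂)^(n−1) = 308×(0.251)^0.50 = 154 K; P₂ = P₁(V₁/V₂)^n = 59.0 kPa.
W = (P₁V₁−P₂V₂)/(n−1) = (470×40.2−59.0×160)/0.50 = 18900 J.
ΔU = nCvΔT = 7.38×20.8×(154−308) = -23600 J.
Q = ΔU + W = -4720 J.
State after step 1: P = 59.0 kPa, V = 160 L, T = 154 K.
Step 2 — Isobaric: P stays 59.0 kPa; V/T = const ⇒ T₂ = 246 K, V₂ = 256 L.
W = PΔV = 59.0×(256−160) kPa·L = 5630 J.
ΔU = nCvΔT = 7.38×20.8×(246−154) = 14100 J.
Q = ΔU + W = nCpΔT = 19700 J.
Net over both steps: W = 24500 J, Q = 15000 J, ΔU = -9510 J.

24500 J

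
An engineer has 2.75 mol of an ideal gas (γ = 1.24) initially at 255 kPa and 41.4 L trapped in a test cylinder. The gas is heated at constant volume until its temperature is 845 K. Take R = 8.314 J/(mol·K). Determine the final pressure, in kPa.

T₁ = P₁V₁/(nR) = 255×41.4/(2.75×8.314) = 462 K.
Isochoric: V stays 41.4 L; P/T = const ⇒ T₂ = 845 K, P₂ = 467 kPa.

467 kPa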